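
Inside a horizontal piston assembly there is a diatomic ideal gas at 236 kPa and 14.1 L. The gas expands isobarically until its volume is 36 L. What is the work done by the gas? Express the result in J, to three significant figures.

W ≈ 5170 J

Isobaric: W = P ΔV.
W = (236 kPa)(36 − 14.1 L) = (236)(21.9) = 5168 J.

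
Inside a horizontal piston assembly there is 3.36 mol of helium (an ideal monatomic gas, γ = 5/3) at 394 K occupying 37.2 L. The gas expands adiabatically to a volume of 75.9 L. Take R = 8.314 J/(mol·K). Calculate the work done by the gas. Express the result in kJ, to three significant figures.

Adiabatic: TV^(γ−1) = const with γ = 5/3.
T₂ = T₁ (V₁/V₂)^(γ−1) = 394 × (37.2/75.9)^0.667 = 394 × 0.6216 = 244.9 K.
W_by = nCᵥ(T₁ − T₂) = (3.36)(12.47)(394 − 244.9) = 6247 J.

W ≈ 6.25 kJ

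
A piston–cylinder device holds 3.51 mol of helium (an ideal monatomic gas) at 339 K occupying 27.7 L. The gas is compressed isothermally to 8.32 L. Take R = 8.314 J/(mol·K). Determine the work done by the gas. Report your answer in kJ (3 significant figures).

Isothermal: W = nRT ln(V₂/V₁).
W = (3.51)(8.314)(339) × ln(8.32/27.7)
  = 9893 × -1.203
W_by_gas = -11899 J.

W ≈ -11.9 kJ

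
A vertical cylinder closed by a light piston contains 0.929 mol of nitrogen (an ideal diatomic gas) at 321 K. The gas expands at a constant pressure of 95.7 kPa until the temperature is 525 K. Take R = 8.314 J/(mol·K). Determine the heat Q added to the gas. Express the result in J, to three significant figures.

Isobaric: W = nRΔT = (0.929)(8.314)(204) = 1576 J.
ΔU = nCᵥΔT with Cᵥ = 5R/2: ΔU = (0.929)(20.79)(204) = 3939 J.
Q = ΔU + W = 3939 + 1576 = 5515 J.

Q ≈ 5510 J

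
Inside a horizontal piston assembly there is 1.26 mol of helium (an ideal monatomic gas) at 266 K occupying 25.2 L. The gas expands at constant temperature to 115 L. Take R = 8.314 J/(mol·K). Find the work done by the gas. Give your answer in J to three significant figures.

Isothermal: W = nRT ln(V₂/V₁).
W = (1.26)(8.314)(266) × ln(115/25.2)
  = 2787 × 1.518
W_by_gas = 4230 J.

W ≈ 4230 J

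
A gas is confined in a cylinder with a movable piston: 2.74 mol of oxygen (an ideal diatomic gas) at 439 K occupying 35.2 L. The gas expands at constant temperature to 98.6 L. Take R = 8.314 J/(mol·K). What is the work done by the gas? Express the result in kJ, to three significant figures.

W ≈ 10.3 kJ

Isothermal: W = nRT ln(V₂/V₁).
W = (2.74)(8.314)(439) × ln(98.6/35.2)
  = 10001 × 1.03
W_by_gas = 10301 J.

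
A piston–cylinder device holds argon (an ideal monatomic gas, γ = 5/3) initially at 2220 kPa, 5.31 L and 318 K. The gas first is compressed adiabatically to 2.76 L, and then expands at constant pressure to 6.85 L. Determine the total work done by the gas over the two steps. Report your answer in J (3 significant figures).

W_total ≈ 17400 J

Step 1 (adiabatic): W = (P₁V₁ − P₂V₂)/(γ−1) = (11788 − 18235)/0.667 = -9670 J.
After step 1: P = 6607 kPa, V = 2.76 L, T = 491.9 K.
Step 2 (isobaric): W = PΔV = (6607 kPa)(6.85 − 2.76 L) = 27022 J.
W_total = -9670 + 27022 = 17352 J.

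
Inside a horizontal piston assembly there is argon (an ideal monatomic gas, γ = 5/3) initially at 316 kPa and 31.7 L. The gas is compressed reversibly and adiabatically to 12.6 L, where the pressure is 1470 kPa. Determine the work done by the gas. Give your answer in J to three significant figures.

W ≈ -12800 J

Adiabatic: W = (P₁V₁ − P₂V₂)/(γ − 1) with γ = 5/3.
P₁V₁ = 10017 J, P₂V₂ = 18522 J.
W = (10017 − 18522) / 0.6667 = -12757 J.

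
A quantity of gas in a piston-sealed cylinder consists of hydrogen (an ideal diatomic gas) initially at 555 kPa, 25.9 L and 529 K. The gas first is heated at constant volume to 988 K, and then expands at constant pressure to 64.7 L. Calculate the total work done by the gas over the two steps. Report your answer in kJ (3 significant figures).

Step 1 (isochoric): W = 0 (constant volume).
After step 1: P = 1037 kPa (V unchanged).
Step 2 (isobaric): W = PΔV = (1037 kPa)(64.7 − 25.9 L) = 40219 J.
W_total = 0 + 40219 = 40219 J.

W_total ≈ 40.2 kJ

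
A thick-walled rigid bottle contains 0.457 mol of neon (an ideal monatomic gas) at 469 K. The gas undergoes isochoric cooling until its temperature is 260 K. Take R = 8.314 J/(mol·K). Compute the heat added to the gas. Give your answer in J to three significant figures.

Q ≈ -1190 J

Constant volume ⇒ W = 0, so Q = ΔU = nCᵥΔT with Cᵥ = 3R/2 = 12.47 J/(mol·K).
ΔU = (0.457)(12.47)(260 − 469) = -1191 J.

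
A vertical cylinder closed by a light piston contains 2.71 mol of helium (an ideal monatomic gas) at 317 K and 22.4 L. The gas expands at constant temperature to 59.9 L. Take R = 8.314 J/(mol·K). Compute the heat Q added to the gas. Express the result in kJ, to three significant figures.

Isothermal ⇒ ΔU = 0, so Q = W = nRT ln(V₂/V₁).
Q = (2.71)(8.314)(317) ln(59.9/22.4) = 7142 × 0.9836 = 7025 J.

Q ≈ 7.03 kJ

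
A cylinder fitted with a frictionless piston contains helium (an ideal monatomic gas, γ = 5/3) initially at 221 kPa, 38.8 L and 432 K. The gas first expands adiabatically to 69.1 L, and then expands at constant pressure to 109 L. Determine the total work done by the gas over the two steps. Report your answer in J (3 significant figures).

W_total ≈ 7480 J

Step 1 (adiabatic): W = (P₁V₁ − P₂V₂)/(γ−1) = (8575 − 5836)/0.667 = 4108 J.
After step 1: P = 84.46 kPa, V = 69.1 L, T = 294 K.
Step 2 (isobaric): W = PΔV = (84.46 kPa)(109 − 69.1 L) = 3370 J.
W_total = 4108 + 3370 = 7478 J.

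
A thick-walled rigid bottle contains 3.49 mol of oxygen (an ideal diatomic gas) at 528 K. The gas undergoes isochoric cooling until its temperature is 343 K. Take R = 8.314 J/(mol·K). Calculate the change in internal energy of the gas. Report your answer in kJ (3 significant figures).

Constant volume ⇒ W = 0, so Q = ΔU = nCᵥΔT with Cᵥ = 5R/2 = 20.79 J/(mol·K).
ΔU = (3.49)(20.79)(343 − 528) = -13420 J.

ΔU ≈ -13.4 kJ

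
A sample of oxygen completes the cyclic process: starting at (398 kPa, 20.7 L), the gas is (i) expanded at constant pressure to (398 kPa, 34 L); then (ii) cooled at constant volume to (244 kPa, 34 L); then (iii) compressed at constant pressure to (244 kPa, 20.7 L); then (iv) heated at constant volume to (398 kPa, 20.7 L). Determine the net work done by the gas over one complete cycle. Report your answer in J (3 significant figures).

W_net ≈ 2050 J

Constant-volume legs do no work.
W(i) = (398)(34 − 20.7) = 5293 J; W(iii) = (244)(20.7 − 34) = -3245 J.
W_net = 5293 − 3245 = 2048 J (the clockwise enclosed area).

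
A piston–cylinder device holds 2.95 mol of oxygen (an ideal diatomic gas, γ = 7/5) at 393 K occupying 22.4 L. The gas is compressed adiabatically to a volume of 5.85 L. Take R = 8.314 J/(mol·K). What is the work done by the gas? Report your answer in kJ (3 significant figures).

W ≈ -17.1 kJ

Adiabatic: TV^(γ−1) = const with γ = 7/5.
T₂ = T₁ (V₁/V₂)^(γ−1) = 393 × (22.4/5.85)^0.4 = 393 × 1.711 = 672.4 K.
W_by = nCᵥ(T₁ − T₂) = (2.95)(20.79)(393 − 672.4) = -17132 J.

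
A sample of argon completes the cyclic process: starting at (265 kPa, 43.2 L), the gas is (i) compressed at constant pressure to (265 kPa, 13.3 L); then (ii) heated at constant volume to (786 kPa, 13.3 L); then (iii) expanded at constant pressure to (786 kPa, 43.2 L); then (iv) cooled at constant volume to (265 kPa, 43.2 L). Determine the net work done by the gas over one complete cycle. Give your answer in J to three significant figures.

W_net ≈ 15600 J

Constant-volume legs do no work.
W(i) = (265)(13.3 − 43.2) = -7924 J; W(iii) = (786)(43.2 − 13.3) = 23501 J.
W_net = -7924 + 23501 = 15578 J (the clockwise enclosed area).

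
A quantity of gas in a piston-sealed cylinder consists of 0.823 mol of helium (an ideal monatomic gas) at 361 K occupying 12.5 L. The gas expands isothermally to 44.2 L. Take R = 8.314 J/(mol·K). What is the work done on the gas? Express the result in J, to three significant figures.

W ≈ -3120 J

Isothermal: W = nRT ln(V₂/V₁).
W = (0.823)(8.314)(361) × ln(44.2/12.5)
  = 2470 × 1.263
W_by_gas = 3120 J; work on gas = −W_by = -3120 J.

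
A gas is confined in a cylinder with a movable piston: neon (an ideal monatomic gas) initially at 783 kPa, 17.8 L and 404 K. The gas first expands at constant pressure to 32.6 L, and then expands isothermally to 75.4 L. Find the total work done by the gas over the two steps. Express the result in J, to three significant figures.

Step 1 (isobaric): W = PΔV = (783 kPa)(32.6 − 17.8 L) = 11588 J.
After step 1: P = 783 kPa, V = 32.6 L, T = 739.9 K.
Step 2 (isothermal): W = P₁V₁ ln(V₂/V₁) = (25526) ln(75.4/32.6) = 21403 J.
W_total = 11588 + 21403 = 32992 J.

W_total ≈ 33000 J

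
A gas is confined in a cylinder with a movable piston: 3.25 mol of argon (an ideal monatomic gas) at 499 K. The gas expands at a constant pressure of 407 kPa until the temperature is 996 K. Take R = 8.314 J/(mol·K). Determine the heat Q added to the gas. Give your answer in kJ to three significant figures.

Q ≈ 33.6 kJ

Isobaric: W = nRΔT = (3.25)(8.314)(497) = 13429 J.
ΔU = nCᵥΔT with Cᵥ = 3R/2: ΔU = (3.25)(12.47)(497) = 20144 J.
Q = ΔU + W = 20144 + 13429 = 33573 J.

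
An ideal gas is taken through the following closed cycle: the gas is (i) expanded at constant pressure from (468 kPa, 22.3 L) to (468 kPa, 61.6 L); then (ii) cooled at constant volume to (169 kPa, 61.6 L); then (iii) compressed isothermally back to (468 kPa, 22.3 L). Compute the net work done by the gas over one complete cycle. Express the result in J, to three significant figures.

W_net ≈ 7810 J

Leg (i): W = PΔV = (468)(61.6 − 22.3) = 18392 J.
Leg (ii): W = 0.
Leg (iii): W = PᵢVᵢ ln(V_f/Vᵢ) = (10410) ln(22.3/61.6) = -10578 J.
W_net = 18392 − 10578 = 7815 J.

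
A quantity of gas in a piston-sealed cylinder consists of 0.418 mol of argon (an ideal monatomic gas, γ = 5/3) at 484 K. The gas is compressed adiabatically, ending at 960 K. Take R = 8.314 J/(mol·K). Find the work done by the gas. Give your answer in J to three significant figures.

Adiabatic ⇒ Q = 0, so W_by = −ΔU = nCᵥ(T₁ − T₂).
Cᵥ = 3R/2 = 12.47 J/(mol·K).
W = (0.418)(12.47)(484 − 960) = -2481 J.

W ≈ -2480 J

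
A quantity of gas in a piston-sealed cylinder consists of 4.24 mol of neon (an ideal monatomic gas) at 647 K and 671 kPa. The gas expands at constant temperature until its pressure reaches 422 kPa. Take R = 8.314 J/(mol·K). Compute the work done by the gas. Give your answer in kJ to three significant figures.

Isothermal process: W = nRT ln(V₂/V₁) = nRT ln(P₁/P₂).
W = (4.24)(8.314)(647) × ln(671/422)
  = 22808 × ln(1.59) = 22808 × 0.4638
W_by_gas = 10577 J.

W ≈ 10.6 kJ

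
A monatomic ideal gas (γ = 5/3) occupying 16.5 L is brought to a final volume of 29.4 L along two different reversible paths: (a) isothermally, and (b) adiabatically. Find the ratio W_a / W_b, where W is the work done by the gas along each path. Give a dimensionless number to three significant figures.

Path (a) isothermal: W = P₁V₁ ln(V₂/V₁) → W_a/(P₁V₁) = 0.5776.
Path (b) adiabatic: W = P₁V₁(1 − (V₁/V₂)^(γ−1))/(γ−1) → W_b/(P₁V₁) = 0.4794.
W_a / W_b = 0.5776 / 0.4794 = 1.205.

W_a / W_b ≈ 1.20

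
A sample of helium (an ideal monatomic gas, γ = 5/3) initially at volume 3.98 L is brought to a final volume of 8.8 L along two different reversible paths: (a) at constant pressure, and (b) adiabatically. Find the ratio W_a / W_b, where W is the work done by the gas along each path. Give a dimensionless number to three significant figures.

W_a / W_b ≈ 1.97

Path (a) isobaric: W = P₁(V₂ − V₁) → W_a/(P₁V₁) = 1.211.
Path (b) adiabatic: W = P₁V₁(1 − (V₁/V₂)^(γ−1))/(γ−1) → W_b/(P₁V₁) = 0.6162.
W_a / W_b = 1.211 / 0.6162 = 1.965.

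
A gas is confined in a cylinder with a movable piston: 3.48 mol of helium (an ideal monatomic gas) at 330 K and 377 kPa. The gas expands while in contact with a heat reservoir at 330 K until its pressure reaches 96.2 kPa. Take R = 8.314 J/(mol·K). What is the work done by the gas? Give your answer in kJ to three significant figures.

W ≈ 13.0 kJ

Isothermal process: W = nRT ln(V₂/V₁) = nRT ln(P₁/P₂).
W = (3.48)(8.314)(330) × ln(377/96.2)
  = 9548 × ln(3.919) = 9548 × 1.366
W_by_gas = 13041 J.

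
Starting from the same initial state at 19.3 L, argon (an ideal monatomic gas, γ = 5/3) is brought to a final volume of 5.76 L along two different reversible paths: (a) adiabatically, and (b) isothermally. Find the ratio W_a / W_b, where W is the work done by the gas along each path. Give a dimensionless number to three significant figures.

W_a / W_b ≈ 1.54

Path (a) adiabatic: W = P₁V₁(1 − (V₁/V₂)^(γ−1))/(γ−1) → W_a/(P₁V₁) = -1.859.
Path (b) isothermal: W = P₁V₁ ln(V₂/V₁) → W_b/(P₁V₁) = -1.209.
W_a / W_b = -1.859 / -1.209 = 1.537.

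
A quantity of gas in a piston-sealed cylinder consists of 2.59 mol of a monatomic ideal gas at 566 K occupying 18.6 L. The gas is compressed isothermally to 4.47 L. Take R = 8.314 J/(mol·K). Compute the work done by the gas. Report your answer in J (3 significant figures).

W ≈ -17400 J

Isothermal: W = nRT ln(V₂/V₁).
W = (2.59)(8.314)(566) × ln(4.47/18.6)
  = 12188 × -1.426
W_by_gas = -17377 J.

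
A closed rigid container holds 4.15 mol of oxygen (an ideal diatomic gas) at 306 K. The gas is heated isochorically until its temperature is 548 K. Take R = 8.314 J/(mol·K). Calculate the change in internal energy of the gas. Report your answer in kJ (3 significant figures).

Constant volume ⇒ W = 0, so Q = ΔU = nCᵥΔT with Cᵥ = 5R/2 = 20.79 J/(mol·K).
ΔU = (4.15)(20.79)(548 − 306) = 20874 J.

ΔU ≈ 20.9 kJ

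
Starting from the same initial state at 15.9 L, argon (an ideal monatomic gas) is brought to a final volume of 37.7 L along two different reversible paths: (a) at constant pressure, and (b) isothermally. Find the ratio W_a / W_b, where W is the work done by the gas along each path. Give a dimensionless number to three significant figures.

Path (a) isobaric: W = P₁(V₂ − V₁) → W_a/(P₁V₁) = 1.371.
Path (b) isothermal: W = P₁V₁ ln(V₂/V₁) → W_b/(P₁V₁) = 0.8633.
W_a / W_b = 1.371 / 0.8633 = 1.588.

W_a / W_b ≈ 1.59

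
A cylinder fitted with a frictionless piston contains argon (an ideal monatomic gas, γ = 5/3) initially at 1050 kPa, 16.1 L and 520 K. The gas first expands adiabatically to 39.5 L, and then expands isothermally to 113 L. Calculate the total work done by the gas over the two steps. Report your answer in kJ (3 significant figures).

Step 1 (adiabatic): W = (P₁V₁ − P₂V₂)/(γ−1) = (16905 − 9293)/0.667 = 11418 J.
After step 1: P = 235.3 kPa, V = 39.5 L, T = 285.9 K.
Step 2 (isothermal): W = P₁V₁ ln(V₂/V₁) = (9293) ln(113/39.5) = 9768 J.
W_total = 11418 + 9768 = 21186 J.

W_total ≈ 21.2 kJ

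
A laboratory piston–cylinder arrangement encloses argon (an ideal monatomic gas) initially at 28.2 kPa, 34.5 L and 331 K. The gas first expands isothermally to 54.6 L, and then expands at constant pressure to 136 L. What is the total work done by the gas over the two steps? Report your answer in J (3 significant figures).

W_total ≈ 1900 J

Step 1 (isothermal): W = P₁V₁ ln(V₂/V₁) = (972.9) ln(54.6/34.5) = 446.6 J.
After step 1: P = 17.82 kPa, V = 54.6 L, T = 331 K.
Step 2 (isobaric): W = PΔV = (17.82 kPa)(136 − 54.6 L) = 1450 J.
W_total = 446.6 + 1450 = 1897 J.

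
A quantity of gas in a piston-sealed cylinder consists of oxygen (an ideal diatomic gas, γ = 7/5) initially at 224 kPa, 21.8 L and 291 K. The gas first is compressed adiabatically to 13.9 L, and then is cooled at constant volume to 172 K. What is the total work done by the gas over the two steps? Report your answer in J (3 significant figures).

Step 1 (adiabatic): W = (P₁V₁ − P₂V₂)/(γ−1) = (4883 − 5846)/0.4 = -2408 J.
Step 2 (isochoric): W = 0 (constant volume).
W_total = -2408 + 0 = -2408 J.

W_total ≈ -2410 J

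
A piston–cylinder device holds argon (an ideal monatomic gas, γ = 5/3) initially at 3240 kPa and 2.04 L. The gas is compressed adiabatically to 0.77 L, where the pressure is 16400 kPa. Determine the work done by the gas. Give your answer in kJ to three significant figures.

Adiabatic: W = (P₁V₁ − P₂V₂)/(γ − 1) with γ = 5/3.
P₁V₁ = 6610 J, P₂V₂ = 12628 J.
W = (6610 − 12628) / 0.6667 = -9028 J.

W ≈ -9.03 kJ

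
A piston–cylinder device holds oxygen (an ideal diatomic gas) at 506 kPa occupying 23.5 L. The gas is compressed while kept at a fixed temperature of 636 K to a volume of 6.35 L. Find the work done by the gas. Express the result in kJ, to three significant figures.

W ≈ -15.6 kJ

Isothermal: W = nRT ln(V₂/V₁) = P₁V₁ ln(V₂/V₁).
P₁V₁ = (506 kPa)(23.5 L) = 11891 J.
W = 11891 × ln(6.35/23.5) = 11891 × -1.309
W_by_gas = -15560 J.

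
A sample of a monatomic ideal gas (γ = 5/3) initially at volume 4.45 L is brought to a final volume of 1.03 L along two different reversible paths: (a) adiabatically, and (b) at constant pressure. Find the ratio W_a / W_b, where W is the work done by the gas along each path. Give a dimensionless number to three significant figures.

Path (a) adiabatic: W = P₁V₁(1 − (V₁/V₂)^(γ−1))/(γ−1) → W_a/(P₁V₁) = -2.479.
Path (b) isobaric: W = P₁(V₂ − V₁) → W_b/(P₁V₁) = -0.7685.
W_a / W_b = -2.479 / -0.7685 = 3.226.

W_a / W_b ≈ 3.23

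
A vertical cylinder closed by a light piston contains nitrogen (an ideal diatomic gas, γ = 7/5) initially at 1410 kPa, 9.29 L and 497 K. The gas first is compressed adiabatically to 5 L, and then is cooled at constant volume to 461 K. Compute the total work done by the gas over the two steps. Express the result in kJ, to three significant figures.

W_total ≈ -9.21 kJ

Step 1 (adiabatic): W = (P₁V₁ − P₂V₂)/(γ−1) = (13099 − 16782)/0.4 = -9209 J.
Step 2 (isochoric): W = 0 (constant volume).
W_total = -9209 + 0 = -9209 J.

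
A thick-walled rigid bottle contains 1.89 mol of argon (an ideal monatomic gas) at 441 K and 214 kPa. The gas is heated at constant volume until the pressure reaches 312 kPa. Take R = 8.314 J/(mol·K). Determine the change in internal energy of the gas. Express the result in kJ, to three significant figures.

ΔU ≈ 4.76 kJ

Constant volume ⇒ W = 0, so Q = ΔU = nCᵥΔT with Cᵥ = 3R/2 = 12.47 J/(mol·K).
At constant V, T₂/T₁ = P₂/P₁ ⇒ ΔT = T₁(P₂/P₁ − 1) = 441·(312/214 − 1) = 202 K.
ΔU = (1.89)(12.47)(202) = 4760 J.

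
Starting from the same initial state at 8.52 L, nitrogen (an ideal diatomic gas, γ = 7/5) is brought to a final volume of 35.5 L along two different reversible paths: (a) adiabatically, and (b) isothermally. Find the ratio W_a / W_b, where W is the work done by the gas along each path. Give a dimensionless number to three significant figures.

Path (a) adiabatic: W = P₁V₁(1 − (V₁/V₂)^(γ−1))/(γ−1) → W_a/(P₁V₁) = 1.087.
Path (b) isothermal: W = P₁V₁ ln(V₂/V₁) → W_b/(P₁V₁) = 1.427.
W_a / W_b = 1.087 / 1.427 = 0.7619.

W_a / W_b ≈ 0.762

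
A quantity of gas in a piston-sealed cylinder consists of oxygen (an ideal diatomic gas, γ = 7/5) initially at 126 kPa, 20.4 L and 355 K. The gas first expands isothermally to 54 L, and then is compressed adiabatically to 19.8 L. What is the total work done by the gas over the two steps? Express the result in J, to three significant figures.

Step 1 (isothermal): W = P₁V₁ ln(V₂/V₁) = (2570) ln(54/20.4) = 2502 J.
After step 1: P = 47.6 kPa, V = 54 L, T = 355 K.
Step 2 (adiabatic): W = (P₁V₁ − P₂V₂)/(γ−1) = (2570 − 3840)/0.4 = -3173 J.
W_total = 2502 − 3173 = -671 J.

W_total ≈ -671 J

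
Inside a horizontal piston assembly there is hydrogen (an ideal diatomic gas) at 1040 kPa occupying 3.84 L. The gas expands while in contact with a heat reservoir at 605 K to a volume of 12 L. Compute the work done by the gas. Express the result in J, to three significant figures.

Isothermal: W = nRT ln(V₂/V₁) = P₁V₁ ln(V₂/V₁).
P₁V₁ = (1040 kPa)(3.84 L) = 3994 J.
W = 3994 × ln(12/3.84) = 3994 × 1.139
W_by_gas = 4550 J.

W ≈ 4550 J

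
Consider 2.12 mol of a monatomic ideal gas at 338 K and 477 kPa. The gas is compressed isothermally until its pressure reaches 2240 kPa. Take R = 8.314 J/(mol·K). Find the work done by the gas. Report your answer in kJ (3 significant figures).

W ≈ -9.21 kJ

Isothermal process: W = nRT ln(V₂/V₁) = nRT ln(P₁/P₂).
W = (2.12)(8.314)(338) × ln(477/2240)
  = 5957 × ln(0.2129) = 5957 × -1.547
W_by_gas = -9215 J.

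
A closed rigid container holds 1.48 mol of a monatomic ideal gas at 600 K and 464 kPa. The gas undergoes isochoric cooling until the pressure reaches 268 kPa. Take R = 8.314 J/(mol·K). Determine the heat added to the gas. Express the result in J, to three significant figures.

Q ≈ -4680 J

Constant volume ⇒ W = 0, so Q = ΔU = nCᵥΔT with Cᵥ = 3R/2 = 12.47 J/(mol·K).
At constant V, T₂/T₁ = P₂/P₁ ⇒ ΔT = T₁(P₂/P₁ − 1) = 600·(268/464 − 1) = -253.4 K.
ΔU = (1.48)(12.47)(-253.4) = -4678 J.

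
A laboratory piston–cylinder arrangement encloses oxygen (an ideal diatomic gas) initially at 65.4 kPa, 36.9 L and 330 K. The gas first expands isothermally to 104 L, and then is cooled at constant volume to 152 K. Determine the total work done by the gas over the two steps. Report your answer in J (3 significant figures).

W_total ≈ 2500 J

Step 1 (isothermal): W = P₁V₁ ln(V₂/V₁) = (2413) ln(104/36.9) = 2501 J.
Step 2 (isochoric): W = 0 (constant volume).
W_total = 2501 + 0 = 2501 J.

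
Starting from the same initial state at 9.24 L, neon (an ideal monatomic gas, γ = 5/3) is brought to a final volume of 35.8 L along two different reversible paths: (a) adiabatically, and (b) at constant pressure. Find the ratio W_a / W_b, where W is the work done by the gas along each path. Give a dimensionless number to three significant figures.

W_a / W_b ≈ 0.310

Path (a) adiabatic: W = P₁V₁(1 − (V₁/V₂)^(γ−1))/(γ−1) → W_a/(P₁V₁) = 0.8919.
Path (b) isobaric: W = P₁(V₂ − V₁) → W_b/(P₁V₁) = 2.874.
W_a / W_b = 0.8919 / 2.874 = 0.3103.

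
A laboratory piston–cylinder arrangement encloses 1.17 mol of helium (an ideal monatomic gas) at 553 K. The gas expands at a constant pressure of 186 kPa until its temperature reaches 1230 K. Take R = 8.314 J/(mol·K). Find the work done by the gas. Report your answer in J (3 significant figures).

Isobaric: W = P ΔV = nR ΔT.
W = (1.17)(8.314)(1230 − 553) = 6585 J.

W ≈ 6590 J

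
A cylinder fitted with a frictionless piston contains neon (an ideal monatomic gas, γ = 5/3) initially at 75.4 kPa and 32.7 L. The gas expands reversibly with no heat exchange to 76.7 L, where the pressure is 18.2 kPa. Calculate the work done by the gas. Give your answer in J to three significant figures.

W ≈ 1600 J

Adiabatic: W = (P₁V₁ − P₂V₂)/(γ − 1) with γ = 5/3.
P₁V₁ = 2466 J, P₂V₂ = 1396 J.
W = (2466 − 1396) / 0.6667 = 1604 J.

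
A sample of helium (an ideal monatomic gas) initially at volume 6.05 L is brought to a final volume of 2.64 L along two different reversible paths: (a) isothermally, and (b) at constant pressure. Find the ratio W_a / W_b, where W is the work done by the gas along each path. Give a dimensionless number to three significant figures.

Path (a) isothermal: W = P₁V₁ ln(V₂/V₁) → W_a/(P₁V₁) = -0.8293.
Path (b) isobaric: W = P₁(V₂ − V₁) → W_b/(P₁V₁) = -0.5636.
W_a / W_b = -0.8293 / -0.5636 = 1.471.

W_a / W_b ≈ 1.47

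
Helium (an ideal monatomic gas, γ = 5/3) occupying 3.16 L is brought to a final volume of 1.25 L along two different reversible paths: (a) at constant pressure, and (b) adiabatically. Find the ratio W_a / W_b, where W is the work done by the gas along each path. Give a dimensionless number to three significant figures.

Path (a) isobaric: W = P₁(V₂ − V₁) → W_a/(P₁V₁) = -0.6044.
Path (b) adiabatic: W = P₁V₁(1 − (V₁/V₂)^(γ−1))/(γ−1) → W_b/(P₁V₁) = -1.284.
W_a / W_b = -0.6044 / -1.284 = 0.4709.

W_a / W_b ≈ 0.471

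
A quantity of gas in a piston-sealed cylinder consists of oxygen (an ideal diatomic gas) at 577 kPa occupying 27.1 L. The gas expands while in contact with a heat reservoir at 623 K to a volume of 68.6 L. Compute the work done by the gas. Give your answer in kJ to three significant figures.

Isothermal: W = nRT ln(V₂/V₁) = P₁V₁ ln(V₂/V₁).
P₁V₁ = (577 kPa)(27.1 L) = 15637 J.
W = 15637 × ln(68.6/27.1) = 15637 × 0.9288
W_by_gas = 14523 J.

W ≈ 14.5 kJ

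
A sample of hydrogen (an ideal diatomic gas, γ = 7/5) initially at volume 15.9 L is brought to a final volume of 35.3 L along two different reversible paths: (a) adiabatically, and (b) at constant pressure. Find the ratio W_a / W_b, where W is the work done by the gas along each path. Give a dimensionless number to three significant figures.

W_a / W_b ≈ 0.560

Path (a) adiabatic: W = P₁V₁(1 − (V₁/V₂)^(γ−1))/(γ−1) → W_a/(P₁V₁) = 0.6829.
Path (b) isobaric: W = P₁(V₂ − V₁) → W_b/(P₁V₁) = 1.22.
W_a / W_b = 0.6829 / 1.22 = 0.5597.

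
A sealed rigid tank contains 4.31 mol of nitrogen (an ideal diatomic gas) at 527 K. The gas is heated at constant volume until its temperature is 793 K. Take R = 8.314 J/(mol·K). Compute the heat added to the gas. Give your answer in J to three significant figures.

Constant volume ⇒ W = 0, so Q = ΔU = nCᵥΔT with Cᵥ = 5R/2 = 20.79 J/(mol·K).
ΔU = (4.31)(20.79)(793 − 527) = 23829 J.

Q ≈ 23800 J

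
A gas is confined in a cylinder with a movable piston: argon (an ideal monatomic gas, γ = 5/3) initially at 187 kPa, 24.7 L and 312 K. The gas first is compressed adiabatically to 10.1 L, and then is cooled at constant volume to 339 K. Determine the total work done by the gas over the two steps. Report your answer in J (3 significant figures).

Step 1 (adiabatic): W = (P₁V₁ − P₂V₂)/(γ−1) = (4619 − 8384)/0.667 = -5648 J.
Step 2 (isochoric): W = 0 (constant volume).
W_total = -5648 + 0 = -5648 J.

W_total ≈ -5650 J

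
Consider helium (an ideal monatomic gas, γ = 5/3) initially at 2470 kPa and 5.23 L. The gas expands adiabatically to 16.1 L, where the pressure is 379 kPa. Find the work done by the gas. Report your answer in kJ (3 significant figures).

W ≈ 10.2 kJ

Adiabatic: W = (P₁V₁ − P₂V₂)/(γ − 1) with γ = 5/3.
P₁V₁ = 12918 J, P₂V₂ = 6102 J.
W = (12918 − 6102) / 0.6667 = 10224 J.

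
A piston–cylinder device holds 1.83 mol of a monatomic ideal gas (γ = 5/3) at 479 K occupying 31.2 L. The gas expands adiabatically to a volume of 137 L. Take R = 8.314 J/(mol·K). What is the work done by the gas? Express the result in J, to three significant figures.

W ≈ 6850 J

Adiabatic: TV^(γ−1) = const with γ = 5/3.
T₂ = T₁ (V₁/V₂)^(γ−1) = 479 × (31.2/137)^0.667 = 479 × 0.3729 = 178.6 K.
W_by = nCᵥ(T₁ − T₂) = (1.83)(12.47)(479 − 178.6) = 6855 J.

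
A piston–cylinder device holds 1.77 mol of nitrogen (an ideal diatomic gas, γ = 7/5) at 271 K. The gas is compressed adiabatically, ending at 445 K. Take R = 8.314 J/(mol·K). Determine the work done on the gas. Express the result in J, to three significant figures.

Adiabatic ⇒ Q = 0, so W_by = −ΔU = nCᵥ(T₁ − T₂).
Cᵥ = 5R/2 = 20.79 J/(mol·K).
W = (1.77)(20.79)(271 − 445) = -6401 J.
Work on gas = −W_by = 6401 J.

W ≈ 6400 J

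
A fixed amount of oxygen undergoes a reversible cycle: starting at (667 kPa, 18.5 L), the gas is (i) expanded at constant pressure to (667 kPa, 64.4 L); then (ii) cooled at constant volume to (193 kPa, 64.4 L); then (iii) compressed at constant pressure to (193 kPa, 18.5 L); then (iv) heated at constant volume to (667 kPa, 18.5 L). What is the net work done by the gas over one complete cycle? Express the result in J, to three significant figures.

Constant-volume legs do no work.
W(i) = (667)(64.4 − 18.5) = 30615 J; W(iii) = (193)(18.5 − 64.4) = -8859 J.
W_net = 30615 − 8859 = 21757 J (the clockwise enclosed area).

W_net ≈ 21800 J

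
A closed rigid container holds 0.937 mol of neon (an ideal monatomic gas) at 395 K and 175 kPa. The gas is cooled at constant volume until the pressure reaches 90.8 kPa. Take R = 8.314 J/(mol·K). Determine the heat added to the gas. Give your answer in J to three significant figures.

Constant volume ⇒ W = 0, so Q = ΔU = nCᵥΔT with Cᵥ = 3R/2 = 12.47 J/(mol·K).
At constant V, T₂/T₁ = P₂/P₁ ⇒ ΔT = T₁(P₂/P₁ − 1) = 395·(90.8/175 − 1) = -190.1 K.
ΔU = (0.937)(12.47)(-190.1) = -2221 J.

Q ≈ -2220 J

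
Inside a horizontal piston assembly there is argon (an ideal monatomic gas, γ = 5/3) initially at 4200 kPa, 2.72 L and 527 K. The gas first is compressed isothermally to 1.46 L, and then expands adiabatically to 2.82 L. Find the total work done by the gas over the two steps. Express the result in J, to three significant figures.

W_total ≈ -1020 J

Step 1 (isothermal): W = P₁V₁ ln(V₂/V₁) = (11424) ln(1.46/2.72) = -7108 J.
After step 1: P = 7825 kPa, V = 1.46 L, T = 527 K.
Step 2 (adiabatic): W = (P₁V₁ − P₂V₂)/(γ−1) = (11424 − 7366)/0.667 = 6087 J.
W_total = -7108 + 6087 = -1021 J.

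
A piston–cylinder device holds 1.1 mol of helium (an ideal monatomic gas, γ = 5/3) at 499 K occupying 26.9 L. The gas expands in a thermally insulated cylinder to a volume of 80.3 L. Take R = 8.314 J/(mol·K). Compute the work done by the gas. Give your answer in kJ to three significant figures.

Adiabatic: TV^(γ−1) = const with γ = 5/3.
T₂ = T₁ (V₁/V₂)^(γ−1) = 499 × (26.9/80.3)^0.667 = 499 × 0.4823 = 240.7 K.
W_by = nCᵥ(T₁ − T₂) = (1.1)(12.47)(499 − 240.7) = 3544 J.

W ≈ 3.54 kJ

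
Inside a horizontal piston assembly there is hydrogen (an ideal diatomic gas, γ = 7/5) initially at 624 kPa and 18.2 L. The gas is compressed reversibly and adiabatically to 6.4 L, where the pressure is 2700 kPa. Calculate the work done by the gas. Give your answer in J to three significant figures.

Adiabatic: W = (P₁V₁ − P₂V₂)/(γ − 1) with γ = 7/5.
P₁V₁ = 11357 J, P₂V₂ = 17280 J.
W = (11357 − 17280) / 0.4 = -14808 J.

W ≈ -14800 J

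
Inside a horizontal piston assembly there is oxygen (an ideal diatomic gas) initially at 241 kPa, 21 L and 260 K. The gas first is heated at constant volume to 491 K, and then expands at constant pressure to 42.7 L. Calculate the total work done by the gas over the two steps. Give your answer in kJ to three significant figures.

Step 1 (isochoric): W = 0 (constant volume).
After step 1: P = 455.1 kPa (V unchanged).
Step 2 (isobaric): W = PΔV = (455.1 kPa)(42.7 − 21 L) = 9876 J.
W_total = 0 + 9876 = 9876 J.

W_total ≈ 9.88 kJ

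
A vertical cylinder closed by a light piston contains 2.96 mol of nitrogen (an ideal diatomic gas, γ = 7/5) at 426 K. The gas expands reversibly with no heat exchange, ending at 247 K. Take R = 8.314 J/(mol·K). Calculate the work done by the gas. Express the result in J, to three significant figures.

Adiabatic ⇒ Q = 0, so W_by = −ΔU = nCᵥ(T₁ − T₂).
Cᵥ = 5R/2 = 20.79 J/(mol·K).
W = (2.96)(20.79)(426 − 247) = 11013 J.

W ≈ 11000 J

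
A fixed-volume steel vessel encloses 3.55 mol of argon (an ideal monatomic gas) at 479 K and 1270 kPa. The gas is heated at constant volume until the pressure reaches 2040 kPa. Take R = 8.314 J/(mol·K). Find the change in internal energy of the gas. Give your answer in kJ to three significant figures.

ΔU ≈ 12.9 kJ

Constant volume ⇒ W = 0, so Q = ΔU = nCᵥΔT with Cᵥ = 3R/2 = 12.47 J/(mol·K).
At constant V, T₂/T₁ = P₂/P₁ ⇒ ΔT = T₁(P₂/P₁ − 1) = 479·(2040/1270 − 1) = 290.4 K.
ΔU = (3.55)(12.47)(290.4) = 12857 J.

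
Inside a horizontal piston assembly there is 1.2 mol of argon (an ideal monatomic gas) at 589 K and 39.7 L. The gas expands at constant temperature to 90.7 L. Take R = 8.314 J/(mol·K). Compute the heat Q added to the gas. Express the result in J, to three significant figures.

Isothermal ⇒ ΔU = 0, so Q = W = nRT ln(V₂/V₁).
Q = (1.2)(8.314)(589) ln(90.7/39.7) = 5876 × 0.8262 = 4855 J.

Q ≈ 4860 J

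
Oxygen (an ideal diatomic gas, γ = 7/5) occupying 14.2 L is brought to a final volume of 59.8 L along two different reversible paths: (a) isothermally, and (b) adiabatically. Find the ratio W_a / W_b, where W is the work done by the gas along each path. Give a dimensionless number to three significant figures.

W_a / W_b ≈ 1.31

Path (a) isothermal: W = P₁V₁ ln(V₂/V₁) → W_a/(P₁V₁) = 1.438.
Path (b) adiabatic: W = P₁V₁(1 − (V₁/V₂)^(γ−1))/(γ−1) → W_b/(P₁V₁) = 1.093.
W_a / W_b = 1.438 / 1.093 = 1.315.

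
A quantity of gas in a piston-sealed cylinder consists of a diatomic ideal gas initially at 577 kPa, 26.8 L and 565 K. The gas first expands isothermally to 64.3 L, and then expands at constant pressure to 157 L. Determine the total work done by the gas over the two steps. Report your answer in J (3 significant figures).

W_total ≈ 35800 J

Step 1 (isothermal): W = P₁V₁ ln(V₂/V₁) = (15464) ln(64.3/26.8) = 13533 J.
After step 1: P = 240.5 kPa, V = 64.3 L, T = 565 K.
Step 2 (isobaric): W = PΔV = (240.5 kPa)(157 − 64.3 L) = 22294 J.
W_total = 13533 + 22294 = 35827 J.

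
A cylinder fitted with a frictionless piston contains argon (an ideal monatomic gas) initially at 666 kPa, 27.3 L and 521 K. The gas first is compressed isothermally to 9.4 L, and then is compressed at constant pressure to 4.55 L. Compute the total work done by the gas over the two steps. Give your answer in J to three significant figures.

Step 1 (isothermal): W = P₁V₁ ln(V₂/V₁) = (18182) ln(9.4/27.3) = -19385 J.
After step 1: P = 1934 kPa, V = 9.4 L, T = 521 K.
Step 2 (isobaric): W = PΔV = (1934 kPa)(4.55 − 9.4 L) = -9381 J.
W_total = -19385 − 9381 = -28766 J.

W_total ≈ -28800 J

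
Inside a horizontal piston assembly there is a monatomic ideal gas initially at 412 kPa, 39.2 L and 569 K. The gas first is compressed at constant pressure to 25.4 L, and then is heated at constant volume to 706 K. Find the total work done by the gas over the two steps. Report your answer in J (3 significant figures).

Step 1 (isobaric): W = PΔV = (412 kPa)(25.4 − 39.2 L) = -5686 J.
Step 2 (isochoric): W = 0 (constant volume).
W_total = -5686 + 0 = -5686 J.

W_total ≈ -5690 J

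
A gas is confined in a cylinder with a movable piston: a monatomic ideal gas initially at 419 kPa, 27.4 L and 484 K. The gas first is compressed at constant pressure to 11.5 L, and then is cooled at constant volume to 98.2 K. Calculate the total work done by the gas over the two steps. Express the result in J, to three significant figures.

Step 1 (isobaric): W = PΔV = (419 kPa)(11.5 − 27.4 L) = -6662 J.
Step 2 (isochoric): W = 0 (constant volume).
W_total = -6662 + 0 = -6662 J.

W_total ≈ -6660 J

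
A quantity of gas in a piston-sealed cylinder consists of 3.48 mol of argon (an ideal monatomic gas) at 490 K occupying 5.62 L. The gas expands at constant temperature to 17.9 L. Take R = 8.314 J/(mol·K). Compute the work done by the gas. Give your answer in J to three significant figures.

Isothermal: W = nRT ln(V₂/V₁).
W = (3.48)(8.314)(490) × ln(17.9/5.62)
  = 14177 × 1.158
W_by_gas = 16424 J.

W ≈ 16400 J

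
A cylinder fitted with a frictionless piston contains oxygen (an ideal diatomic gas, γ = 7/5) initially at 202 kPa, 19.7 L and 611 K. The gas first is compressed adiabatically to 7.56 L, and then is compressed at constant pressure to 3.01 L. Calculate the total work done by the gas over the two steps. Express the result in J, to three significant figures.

Step 1 (adiabatic): W = (P₁V₁ − P₂V₂)/(γ−1) = (3979 − 5837)/0.4 = -4644 J.
After step 1: P = 772.1 kPa, V = 7.56 L, T = 896.2 K.
Step 2 (isobaric): W = PΔV = (772.1 kPa)(3.01 − 7.56 L) = -3513 J.
W_total = -4644 − 3513 = -8157 J.

W_total ≈ -8160 J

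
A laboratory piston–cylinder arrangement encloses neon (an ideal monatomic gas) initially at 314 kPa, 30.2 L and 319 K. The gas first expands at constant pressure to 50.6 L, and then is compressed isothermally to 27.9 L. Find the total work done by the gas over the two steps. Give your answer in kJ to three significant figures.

W_total ≈ -3.05 kJ

Step 1 (isobaric): W = PΔV = (314 kPa)(50.6 − 30.2 L) = 6406 J.
After step 1: P = 314 kPa, V = 50.6 L, T = 534.5 K.
Step 2 (isothermal): W = P₁V₁ ln(V₂/V₁) = (15888) ln(27.9/50.6) = -9459 J.
W_total = 6406 − 9459 = -3053 J.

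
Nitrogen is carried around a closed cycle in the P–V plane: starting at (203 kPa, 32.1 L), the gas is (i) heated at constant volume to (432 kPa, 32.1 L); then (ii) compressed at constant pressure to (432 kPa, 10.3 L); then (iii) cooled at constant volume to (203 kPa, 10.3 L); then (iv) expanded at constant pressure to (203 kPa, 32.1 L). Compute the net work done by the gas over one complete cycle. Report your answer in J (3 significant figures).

W_net ≈ -4990 J

Constant-volume legs do no work.
W(ii) = (432)(10.3 − 32.1) = -9418 J; W(iv) = (203)(32.1 − 10.3) = 4425 J.
W_net = -9418 + 4425 = -4992 J (the counter-clockwise enclosed area).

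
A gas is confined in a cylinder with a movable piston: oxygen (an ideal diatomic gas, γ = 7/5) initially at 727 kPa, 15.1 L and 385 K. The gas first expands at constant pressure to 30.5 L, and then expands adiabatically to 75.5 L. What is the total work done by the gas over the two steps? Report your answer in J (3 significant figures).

Step 1 (isobaric): W = PΔV = (727 kPa)(30.5 − 15.1 L) = 11196 J.
After step 1: P = 727 kPa, V = 30.5 L, T = 777.6 K.
Step 2 (adiabatic): W = (P₁V₁ − P₂V₂)/(γ−1) = (22174 − 15430)/0.4 = 16858 J.
W_total = 11196 + 16858 = 28054 J.

W_total ≈ 28100 J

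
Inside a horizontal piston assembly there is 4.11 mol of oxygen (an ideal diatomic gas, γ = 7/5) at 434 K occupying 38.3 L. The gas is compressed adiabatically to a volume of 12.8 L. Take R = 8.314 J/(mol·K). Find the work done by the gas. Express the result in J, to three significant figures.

W ≈ -20400 J

Adiabatic: TV^(γ−1) = const with γ = 7/5.
T₂ = T₁ (V₁/V₂)^(γ−1) = 434 × (38.3/12.8)^0.4 = 434 × 1.55 = 672.8 K.
W_by = nCᵥ(T₁ − T₂) = (4.11)(20.79)(434 − 672.8) = -20400 J.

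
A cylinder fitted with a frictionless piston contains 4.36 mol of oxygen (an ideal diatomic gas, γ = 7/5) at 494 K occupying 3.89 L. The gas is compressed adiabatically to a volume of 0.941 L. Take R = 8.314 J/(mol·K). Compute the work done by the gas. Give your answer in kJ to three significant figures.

Adiabatic: TV^(γ−1) = const with γ = 7/5.
T₂ = T₁ (V₁/V₂)^(γ−1) = 494 × (3.89/0.941)^0.4 = 494 × 1.764 = 871.5 K.
W_by = nCᵥ(T₁ − T₂) = (4.36)(20.79)(494 − 871.5) = -34211 J.

W ≈ -34.2 kJ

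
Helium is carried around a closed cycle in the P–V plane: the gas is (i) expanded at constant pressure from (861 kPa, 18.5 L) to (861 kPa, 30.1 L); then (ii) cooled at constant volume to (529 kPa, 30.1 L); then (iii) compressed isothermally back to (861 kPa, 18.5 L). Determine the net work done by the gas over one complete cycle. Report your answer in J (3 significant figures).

W_net ≈ 2240 J

Leg (i): W = PΔV = (861)(30.1 − 18.5) = 9988 J.
Leg (ii): W = 0.
Leg (iii): W = PᵢVᵢ ln(V_f/Vᵢ) = (15923) ln(18.5/30.1) = -7751 J.
W_net = 9988 − 7751 = 2237 J.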